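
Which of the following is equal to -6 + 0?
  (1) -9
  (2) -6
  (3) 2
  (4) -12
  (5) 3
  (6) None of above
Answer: 2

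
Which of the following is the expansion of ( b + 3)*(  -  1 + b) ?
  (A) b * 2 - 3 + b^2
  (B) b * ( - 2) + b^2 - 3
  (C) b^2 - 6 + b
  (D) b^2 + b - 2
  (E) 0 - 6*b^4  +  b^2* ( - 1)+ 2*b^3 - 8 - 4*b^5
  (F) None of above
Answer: A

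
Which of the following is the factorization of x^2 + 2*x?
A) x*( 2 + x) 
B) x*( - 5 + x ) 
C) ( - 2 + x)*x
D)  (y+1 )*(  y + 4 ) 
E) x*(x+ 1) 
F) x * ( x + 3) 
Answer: A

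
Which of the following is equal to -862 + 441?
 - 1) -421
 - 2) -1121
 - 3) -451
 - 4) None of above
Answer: 1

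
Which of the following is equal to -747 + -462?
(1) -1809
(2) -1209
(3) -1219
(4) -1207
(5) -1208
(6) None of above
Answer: 2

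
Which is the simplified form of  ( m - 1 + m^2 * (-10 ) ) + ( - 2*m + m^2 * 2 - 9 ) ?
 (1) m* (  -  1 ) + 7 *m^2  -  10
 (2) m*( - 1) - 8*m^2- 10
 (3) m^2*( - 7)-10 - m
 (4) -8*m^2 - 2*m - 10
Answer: 2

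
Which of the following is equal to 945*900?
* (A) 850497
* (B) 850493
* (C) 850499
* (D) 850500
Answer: D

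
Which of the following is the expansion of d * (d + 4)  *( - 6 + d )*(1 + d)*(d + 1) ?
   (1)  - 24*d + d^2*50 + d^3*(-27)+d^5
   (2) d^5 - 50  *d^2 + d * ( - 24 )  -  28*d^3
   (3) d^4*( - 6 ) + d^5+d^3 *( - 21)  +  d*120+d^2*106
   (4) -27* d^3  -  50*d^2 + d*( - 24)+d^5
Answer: 4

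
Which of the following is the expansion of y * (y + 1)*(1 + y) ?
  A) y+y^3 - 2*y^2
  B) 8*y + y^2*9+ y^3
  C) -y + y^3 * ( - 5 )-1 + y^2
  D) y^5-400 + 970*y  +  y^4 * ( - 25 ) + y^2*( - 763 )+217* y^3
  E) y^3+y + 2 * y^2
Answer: E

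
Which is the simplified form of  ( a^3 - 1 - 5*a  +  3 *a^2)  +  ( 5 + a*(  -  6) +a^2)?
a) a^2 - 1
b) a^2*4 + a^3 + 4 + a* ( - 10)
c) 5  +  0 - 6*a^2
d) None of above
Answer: d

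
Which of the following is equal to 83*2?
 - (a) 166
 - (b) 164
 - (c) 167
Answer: a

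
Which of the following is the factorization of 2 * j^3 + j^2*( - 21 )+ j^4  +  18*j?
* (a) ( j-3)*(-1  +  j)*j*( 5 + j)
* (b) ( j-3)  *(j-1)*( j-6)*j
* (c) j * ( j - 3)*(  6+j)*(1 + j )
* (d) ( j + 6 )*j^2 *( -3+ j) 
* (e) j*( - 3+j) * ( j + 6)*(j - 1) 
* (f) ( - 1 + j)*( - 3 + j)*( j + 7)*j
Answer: e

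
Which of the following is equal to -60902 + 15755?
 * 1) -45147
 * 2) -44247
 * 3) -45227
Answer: 1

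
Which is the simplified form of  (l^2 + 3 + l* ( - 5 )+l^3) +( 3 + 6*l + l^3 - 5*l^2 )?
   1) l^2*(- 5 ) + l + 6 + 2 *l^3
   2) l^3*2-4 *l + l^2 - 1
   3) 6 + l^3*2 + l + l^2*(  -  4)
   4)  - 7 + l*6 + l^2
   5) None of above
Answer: 3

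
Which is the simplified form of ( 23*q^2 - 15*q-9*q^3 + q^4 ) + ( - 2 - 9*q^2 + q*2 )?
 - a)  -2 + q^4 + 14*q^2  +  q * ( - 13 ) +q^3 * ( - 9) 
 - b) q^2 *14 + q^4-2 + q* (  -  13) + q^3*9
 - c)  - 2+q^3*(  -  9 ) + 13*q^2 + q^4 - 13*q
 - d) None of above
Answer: a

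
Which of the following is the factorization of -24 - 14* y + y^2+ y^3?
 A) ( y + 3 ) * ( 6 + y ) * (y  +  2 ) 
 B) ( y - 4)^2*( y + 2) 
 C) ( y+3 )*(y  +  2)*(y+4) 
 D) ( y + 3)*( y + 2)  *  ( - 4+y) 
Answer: D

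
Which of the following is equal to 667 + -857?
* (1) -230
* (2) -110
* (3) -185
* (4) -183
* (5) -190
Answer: 5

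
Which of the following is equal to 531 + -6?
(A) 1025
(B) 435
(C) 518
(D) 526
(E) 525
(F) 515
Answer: E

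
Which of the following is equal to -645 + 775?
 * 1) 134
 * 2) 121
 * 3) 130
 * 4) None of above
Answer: 3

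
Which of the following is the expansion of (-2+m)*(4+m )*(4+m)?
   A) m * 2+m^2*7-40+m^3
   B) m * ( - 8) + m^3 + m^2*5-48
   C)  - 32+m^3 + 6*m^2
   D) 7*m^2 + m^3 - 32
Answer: C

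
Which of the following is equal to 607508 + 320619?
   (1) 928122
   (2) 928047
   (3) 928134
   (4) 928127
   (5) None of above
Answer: 4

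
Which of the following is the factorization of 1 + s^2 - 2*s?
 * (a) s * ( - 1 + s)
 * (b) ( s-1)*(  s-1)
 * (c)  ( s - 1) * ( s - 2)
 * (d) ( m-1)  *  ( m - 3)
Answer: b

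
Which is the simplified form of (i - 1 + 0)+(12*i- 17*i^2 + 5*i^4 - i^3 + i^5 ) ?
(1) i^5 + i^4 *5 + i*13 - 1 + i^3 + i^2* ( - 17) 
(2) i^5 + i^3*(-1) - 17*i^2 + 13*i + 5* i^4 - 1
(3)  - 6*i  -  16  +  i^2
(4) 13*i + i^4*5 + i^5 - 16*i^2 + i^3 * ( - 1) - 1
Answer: 2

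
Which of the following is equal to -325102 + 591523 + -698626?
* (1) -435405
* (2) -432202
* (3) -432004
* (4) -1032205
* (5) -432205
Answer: 5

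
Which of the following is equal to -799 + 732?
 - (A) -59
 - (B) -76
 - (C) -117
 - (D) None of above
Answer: D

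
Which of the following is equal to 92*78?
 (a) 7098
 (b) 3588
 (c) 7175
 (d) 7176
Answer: d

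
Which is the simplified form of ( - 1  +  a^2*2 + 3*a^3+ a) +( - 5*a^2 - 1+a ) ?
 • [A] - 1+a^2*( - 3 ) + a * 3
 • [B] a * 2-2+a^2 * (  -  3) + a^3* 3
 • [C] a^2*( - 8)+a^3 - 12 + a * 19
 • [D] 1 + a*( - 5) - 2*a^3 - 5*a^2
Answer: B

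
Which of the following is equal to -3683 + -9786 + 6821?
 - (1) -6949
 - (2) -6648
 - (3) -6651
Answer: 2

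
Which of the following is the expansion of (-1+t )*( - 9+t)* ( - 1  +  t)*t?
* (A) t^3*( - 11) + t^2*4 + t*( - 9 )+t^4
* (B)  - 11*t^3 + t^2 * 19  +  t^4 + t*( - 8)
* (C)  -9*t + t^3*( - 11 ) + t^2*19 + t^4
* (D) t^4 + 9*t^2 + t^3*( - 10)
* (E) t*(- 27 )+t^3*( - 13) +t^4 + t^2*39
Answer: C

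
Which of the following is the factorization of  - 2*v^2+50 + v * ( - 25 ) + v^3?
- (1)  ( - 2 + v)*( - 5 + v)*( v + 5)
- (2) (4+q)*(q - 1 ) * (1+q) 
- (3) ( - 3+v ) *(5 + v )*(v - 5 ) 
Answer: 1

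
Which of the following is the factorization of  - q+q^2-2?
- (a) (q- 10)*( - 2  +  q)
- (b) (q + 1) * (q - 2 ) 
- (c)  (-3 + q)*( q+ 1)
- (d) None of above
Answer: b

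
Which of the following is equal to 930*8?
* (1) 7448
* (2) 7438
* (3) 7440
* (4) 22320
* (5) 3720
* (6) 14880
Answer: 3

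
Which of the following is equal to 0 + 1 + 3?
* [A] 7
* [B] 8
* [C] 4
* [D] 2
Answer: C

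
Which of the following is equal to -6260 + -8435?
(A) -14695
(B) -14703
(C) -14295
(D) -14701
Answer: A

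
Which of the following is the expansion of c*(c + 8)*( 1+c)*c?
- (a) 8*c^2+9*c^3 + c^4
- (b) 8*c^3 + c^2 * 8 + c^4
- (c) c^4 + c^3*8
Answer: a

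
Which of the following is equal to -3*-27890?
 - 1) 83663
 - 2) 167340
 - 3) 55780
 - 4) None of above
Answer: 4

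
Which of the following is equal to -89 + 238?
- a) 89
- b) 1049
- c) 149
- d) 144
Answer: c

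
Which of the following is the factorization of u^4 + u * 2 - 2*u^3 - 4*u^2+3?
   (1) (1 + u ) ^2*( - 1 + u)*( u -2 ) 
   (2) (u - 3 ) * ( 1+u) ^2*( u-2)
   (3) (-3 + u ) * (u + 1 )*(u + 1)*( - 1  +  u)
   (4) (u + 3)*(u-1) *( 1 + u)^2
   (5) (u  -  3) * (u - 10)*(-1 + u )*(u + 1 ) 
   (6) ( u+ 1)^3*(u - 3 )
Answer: 3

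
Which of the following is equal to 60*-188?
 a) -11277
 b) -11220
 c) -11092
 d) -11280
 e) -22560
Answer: d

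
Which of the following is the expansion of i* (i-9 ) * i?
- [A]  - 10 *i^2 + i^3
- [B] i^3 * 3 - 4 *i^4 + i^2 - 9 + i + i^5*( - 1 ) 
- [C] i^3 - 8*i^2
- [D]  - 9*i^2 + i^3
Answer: D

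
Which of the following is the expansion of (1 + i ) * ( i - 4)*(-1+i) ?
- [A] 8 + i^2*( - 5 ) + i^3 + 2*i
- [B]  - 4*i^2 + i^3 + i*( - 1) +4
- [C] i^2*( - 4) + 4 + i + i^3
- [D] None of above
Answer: B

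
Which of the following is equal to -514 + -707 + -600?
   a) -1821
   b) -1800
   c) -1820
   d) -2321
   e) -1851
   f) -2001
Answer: a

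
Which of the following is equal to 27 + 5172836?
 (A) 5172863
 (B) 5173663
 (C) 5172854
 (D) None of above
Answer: A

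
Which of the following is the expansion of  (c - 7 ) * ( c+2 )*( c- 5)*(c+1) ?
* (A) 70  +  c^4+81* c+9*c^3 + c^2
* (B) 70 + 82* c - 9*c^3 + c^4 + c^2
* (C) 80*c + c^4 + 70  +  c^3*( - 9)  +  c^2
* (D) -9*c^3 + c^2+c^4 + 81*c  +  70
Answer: D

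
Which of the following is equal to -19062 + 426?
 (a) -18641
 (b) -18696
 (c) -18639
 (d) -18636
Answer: d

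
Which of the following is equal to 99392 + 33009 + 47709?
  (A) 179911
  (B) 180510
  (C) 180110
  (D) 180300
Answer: C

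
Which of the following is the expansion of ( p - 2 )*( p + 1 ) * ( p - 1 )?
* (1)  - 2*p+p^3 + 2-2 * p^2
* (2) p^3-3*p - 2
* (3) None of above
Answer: 3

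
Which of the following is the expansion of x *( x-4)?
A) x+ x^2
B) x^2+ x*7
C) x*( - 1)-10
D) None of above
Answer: D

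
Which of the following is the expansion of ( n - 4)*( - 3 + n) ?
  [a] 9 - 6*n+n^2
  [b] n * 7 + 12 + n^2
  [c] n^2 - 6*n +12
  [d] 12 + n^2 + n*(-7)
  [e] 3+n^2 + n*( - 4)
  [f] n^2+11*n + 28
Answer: d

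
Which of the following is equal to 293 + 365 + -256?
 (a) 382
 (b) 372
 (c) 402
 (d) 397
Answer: c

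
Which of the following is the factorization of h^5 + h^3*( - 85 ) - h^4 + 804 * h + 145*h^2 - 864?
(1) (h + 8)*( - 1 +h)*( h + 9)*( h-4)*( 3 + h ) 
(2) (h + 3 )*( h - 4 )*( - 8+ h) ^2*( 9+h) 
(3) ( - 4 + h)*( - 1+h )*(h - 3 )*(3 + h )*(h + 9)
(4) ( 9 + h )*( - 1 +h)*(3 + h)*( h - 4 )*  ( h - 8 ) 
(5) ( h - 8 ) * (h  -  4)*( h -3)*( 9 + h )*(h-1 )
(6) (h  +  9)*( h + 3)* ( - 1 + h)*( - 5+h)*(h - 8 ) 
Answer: 4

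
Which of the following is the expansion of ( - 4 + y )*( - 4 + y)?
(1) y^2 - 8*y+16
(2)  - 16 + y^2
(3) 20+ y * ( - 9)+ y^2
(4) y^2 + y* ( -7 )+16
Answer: 1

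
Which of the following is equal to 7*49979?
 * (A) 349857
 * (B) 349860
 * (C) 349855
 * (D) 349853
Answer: D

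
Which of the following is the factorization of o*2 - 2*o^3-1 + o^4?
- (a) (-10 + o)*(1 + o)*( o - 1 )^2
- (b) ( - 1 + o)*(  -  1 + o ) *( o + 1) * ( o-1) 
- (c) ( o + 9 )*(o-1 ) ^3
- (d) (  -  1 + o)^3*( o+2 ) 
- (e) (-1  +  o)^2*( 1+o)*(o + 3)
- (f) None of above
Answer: b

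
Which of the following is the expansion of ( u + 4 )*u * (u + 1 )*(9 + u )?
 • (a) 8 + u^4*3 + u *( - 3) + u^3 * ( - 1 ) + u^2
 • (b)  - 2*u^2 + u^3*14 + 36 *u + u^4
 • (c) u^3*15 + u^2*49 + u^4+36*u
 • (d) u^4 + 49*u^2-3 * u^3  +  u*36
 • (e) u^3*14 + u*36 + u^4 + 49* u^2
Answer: e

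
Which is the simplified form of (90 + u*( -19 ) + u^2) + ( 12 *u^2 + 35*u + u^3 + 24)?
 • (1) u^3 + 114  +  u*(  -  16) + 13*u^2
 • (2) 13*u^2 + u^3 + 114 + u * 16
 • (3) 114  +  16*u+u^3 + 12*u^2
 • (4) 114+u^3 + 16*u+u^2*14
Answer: 2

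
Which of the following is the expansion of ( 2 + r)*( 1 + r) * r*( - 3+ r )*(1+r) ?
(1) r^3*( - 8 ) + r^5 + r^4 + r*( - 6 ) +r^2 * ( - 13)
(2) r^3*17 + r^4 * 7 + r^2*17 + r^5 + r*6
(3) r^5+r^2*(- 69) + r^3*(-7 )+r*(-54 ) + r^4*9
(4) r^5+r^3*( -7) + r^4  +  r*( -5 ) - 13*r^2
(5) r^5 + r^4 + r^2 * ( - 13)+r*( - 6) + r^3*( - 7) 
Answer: 5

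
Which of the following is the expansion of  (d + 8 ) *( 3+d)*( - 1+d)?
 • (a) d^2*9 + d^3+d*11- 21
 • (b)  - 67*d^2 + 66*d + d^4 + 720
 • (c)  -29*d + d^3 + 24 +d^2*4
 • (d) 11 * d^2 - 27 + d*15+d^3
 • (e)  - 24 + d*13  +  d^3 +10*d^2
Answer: e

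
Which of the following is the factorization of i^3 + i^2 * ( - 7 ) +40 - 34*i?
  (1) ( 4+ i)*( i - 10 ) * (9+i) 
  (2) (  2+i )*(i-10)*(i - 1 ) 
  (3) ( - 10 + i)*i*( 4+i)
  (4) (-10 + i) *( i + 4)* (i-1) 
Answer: 4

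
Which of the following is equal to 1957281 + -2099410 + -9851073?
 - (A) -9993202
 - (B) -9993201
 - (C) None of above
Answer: A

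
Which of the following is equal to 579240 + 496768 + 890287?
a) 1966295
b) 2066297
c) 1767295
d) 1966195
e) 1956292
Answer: a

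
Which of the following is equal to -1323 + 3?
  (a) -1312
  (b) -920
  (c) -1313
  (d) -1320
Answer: d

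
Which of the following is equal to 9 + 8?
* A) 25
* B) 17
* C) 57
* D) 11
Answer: B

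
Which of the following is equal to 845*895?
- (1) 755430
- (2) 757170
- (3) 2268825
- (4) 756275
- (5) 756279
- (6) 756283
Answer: 4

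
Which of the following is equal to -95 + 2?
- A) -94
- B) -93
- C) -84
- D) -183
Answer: B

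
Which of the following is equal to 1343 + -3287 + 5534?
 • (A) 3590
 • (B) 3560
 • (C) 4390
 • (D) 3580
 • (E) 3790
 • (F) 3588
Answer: A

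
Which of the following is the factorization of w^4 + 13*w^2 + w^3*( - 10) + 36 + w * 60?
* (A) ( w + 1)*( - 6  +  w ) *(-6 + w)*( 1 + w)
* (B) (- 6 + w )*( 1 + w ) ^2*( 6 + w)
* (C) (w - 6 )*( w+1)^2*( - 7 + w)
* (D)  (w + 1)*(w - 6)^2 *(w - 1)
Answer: A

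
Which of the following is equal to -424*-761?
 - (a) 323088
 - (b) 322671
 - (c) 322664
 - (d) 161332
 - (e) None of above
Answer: c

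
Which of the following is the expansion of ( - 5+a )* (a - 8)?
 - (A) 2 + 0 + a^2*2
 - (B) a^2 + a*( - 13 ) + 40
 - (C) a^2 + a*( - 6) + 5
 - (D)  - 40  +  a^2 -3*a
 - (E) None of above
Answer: B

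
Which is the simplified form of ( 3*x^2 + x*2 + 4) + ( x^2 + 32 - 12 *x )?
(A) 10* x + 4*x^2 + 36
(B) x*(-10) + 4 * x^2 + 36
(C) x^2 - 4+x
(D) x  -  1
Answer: B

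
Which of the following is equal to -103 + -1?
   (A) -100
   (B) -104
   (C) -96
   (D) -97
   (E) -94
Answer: B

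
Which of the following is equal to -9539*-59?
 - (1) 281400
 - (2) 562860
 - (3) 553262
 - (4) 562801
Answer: 4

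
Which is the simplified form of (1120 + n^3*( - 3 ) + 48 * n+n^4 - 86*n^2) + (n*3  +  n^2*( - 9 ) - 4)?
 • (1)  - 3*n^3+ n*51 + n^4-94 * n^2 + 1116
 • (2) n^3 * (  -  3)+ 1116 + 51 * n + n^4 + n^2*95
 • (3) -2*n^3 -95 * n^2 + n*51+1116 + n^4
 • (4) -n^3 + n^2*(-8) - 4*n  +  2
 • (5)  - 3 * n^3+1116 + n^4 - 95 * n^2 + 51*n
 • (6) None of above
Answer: 5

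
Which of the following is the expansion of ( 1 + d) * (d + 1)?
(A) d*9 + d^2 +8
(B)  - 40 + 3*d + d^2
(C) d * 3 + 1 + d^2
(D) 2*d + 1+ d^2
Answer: D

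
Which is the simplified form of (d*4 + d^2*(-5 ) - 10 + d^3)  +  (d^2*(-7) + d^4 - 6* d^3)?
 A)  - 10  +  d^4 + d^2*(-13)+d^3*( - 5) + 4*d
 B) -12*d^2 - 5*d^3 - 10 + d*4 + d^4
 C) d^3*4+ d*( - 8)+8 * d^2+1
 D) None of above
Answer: B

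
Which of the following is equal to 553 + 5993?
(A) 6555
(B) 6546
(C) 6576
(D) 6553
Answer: B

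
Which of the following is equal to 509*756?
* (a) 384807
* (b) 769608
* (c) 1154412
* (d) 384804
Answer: d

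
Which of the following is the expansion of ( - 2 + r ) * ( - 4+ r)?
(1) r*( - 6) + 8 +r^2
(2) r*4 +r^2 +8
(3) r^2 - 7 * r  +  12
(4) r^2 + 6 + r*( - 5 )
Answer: 1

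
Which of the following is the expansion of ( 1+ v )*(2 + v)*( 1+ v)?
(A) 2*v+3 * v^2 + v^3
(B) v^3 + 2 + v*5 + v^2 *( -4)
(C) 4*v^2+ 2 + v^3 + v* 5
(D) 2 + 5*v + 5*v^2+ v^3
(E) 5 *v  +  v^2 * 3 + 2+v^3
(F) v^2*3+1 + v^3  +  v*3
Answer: C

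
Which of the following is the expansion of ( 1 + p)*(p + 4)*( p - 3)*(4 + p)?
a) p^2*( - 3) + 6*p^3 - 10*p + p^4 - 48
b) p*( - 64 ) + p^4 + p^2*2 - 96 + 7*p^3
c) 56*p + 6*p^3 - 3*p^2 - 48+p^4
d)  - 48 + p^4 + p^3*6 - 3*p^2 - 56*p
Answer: d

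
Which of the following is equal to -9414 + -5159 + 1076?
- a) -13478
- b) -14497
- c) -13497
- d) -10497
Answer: c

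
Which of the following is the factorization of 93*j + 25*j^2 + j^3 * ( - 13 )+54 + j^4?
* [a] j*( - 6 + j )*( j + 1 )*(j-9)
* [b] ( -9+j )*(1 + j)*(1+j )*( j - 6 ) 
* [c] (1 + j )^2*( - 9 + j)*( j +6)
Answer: b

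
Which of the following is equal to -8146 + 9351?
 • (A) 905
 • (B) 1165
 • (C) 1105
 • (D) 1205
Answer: D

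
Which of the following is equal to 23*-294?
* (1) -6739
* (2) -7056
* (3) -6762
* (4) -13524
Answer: 3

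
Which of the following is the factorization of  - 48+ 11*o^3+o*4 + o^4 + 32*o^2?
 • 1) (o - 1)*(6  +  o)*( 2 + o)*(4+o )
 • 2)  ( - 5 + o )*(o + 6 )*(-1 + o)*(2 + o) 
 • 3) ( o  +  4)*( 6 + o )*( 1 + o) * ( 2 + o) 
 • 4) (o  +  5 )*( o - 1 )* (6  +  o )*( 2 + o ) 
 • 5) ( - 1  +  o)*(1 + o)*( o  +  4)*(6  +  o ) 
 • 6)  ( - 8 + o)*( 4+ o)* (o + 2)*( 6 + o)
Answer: 1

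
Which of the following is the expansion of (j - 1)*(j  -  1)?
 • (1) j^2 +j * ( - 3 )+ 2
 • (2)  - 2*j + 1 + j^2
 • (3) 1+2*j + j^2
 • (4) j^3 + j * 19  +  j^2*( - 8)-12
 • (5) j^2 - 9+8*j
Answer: 2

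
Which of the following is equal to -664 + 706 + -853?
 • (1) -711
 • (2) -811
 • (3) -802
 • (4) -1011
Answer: 2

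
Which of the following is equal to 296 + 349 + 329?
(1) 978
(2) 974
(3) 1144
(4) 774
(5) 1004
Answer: 2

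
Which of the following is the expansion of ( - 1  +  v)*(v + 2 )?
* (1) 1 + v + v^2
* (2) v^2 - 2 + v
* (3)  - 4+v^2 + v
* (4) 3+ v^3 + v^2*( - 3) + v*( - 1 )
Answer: 2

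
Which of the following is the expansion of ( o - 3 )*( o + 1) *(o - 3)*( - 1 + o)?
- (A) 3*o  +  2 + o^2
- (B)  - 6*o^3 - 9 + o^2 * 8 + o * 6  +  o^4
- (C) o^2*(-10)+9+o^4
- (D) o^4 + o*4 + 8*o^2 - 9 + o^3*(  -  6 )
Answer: B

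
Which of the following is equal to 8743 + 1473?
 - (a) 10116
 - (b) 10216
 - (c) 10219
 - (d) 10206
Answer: b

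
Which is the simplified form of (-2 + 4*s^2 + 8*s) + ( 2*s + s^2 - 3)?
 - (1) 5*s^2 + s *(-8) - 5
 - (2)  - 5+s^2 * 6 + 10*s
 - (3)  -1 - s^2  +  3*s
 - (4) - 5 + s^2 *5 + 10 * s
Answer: 4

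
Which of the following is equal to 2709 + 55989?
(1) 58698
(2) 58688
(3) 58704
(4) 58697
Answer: 1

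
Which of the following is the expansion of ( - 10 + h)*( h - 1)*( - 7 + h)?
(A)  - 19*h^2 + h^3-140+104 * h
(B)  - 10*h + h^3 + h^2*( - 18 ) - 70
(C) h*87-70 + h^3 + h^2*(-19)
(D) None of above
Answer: D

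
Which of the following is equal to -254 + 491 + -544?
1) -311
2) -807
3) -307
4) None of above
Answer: 3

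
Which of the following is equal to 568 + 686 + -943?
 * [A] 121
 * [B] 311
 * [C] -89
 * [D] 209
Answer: B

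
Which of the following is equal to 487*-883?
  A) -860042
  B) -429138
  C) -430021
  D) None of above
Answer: C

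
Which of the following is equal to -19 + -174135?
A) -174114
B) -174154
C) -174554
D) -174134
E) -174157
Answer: B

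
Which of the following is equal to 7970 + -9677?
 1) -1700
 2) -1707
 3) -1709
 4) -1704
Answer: 2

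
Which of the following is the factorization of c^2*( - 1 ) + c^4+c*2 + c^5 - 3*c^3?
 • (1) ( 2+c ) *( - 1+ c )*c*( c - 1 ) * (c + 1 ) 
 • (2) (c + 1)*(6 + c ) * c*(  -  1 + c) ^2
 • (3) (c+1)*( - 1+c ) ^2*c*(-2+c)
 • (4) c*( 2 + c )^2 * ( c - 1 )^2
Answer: 1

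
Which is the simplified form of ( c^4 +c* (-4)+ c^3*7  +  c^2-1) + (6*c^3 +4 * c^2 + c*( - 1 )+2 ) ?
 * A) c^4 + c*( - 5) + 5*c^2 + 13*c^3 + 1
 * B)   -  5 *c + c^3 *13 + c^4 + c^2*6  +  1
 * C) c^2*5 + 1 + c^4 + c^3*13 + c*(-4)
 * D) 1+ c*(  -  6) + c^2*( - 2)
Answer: A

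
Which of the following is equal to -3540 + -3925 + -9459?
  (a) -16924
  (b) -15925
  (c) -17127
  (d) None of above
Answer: a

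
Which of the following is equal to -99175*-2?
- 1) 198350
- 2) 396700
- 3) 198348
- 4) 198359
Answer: 1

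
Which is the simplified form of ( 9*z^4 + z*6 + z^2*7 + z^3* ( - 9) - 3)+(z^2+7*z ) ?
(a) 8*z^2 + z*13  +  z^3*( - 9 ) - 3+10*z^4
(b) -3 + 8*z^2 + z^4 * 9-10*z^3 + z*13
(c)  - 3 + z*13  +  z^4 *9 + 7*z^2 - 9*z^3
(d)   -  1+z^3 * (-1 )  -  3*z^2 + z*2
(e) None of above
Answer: e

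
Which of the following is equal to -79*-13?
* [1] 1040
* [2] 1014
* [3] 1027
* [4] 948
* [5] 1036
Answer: 3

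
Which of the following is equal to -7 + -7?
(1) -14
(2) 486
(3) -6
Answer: 1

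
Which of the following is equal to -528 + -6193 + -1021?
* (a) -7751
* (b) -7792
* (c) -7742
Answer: c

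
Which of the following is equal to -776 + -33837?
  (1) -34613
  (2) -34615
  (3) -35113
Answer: 1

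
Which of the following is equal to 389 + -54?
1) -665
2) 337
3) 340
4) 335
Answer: 4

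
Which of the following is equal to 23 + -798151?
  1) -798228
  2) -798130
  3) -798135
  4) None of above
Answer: 4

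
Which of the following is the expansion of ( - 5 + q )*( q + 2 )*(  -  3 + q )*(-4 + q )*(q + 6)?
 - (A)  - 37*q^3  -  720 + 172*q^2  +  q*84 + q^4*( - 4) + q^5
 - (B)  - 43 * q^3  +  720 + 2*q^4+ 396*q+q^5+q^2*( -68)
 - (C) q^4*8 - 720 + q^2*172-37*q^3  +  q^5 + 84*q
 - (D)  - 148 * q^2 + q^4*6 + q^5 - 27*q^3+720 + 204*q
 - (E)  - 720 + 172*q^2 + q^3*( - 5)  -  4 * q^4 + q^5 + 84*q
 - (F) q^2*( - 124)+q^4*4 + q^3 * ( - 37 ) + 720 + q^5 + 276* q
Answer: A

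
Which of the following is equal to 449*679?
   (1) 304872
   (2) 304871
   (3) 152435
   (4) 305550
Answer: 2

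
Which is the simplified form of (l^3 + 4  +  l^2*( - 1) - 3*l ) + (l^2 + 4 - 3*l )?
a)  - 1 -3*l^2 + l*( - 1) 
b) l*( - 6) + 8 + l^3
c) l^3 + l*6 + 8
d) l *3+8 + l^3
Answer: b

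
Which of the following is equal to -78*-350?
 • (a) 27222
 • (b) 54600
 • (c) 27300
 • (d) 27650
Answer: c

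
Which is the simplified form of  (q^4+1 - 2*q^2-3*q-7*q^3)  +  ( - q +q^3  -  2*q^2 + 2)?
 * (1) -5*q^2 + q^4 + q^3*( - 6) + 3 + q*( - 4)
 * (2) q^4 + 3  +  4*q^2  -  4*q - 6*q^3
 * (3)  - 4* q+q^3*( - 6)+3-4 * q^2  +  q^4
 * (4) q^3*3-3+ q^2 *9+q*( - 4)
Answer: 3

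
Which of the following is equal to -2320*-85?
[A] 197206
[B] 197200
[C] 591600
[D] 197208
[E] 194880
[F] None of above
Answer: B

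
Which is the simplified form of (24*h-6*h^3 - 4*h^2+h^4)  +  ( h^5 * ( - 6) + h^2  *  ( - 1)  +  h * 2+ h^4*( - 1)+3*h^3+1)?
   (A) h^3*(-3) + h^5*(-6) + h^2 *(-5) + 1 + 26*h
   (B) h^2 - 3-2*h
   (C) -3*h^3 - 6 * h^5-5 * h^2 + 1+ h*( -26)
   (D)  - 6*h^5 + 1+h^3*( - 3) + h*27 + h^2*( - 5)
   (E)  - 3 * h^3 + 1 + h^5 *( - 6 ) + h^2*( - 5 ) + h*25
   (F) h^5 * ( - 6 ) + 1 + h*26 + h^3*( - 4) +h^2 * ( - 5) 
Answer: A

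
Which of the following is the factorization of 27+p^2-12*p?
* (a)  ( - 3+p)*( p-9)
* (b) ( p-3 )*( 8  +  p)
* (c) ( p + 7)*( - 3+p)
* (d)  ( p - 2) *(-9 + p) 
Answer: a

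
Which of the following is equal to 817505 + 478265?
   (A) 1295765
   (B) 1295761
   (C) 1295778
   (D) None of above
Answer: D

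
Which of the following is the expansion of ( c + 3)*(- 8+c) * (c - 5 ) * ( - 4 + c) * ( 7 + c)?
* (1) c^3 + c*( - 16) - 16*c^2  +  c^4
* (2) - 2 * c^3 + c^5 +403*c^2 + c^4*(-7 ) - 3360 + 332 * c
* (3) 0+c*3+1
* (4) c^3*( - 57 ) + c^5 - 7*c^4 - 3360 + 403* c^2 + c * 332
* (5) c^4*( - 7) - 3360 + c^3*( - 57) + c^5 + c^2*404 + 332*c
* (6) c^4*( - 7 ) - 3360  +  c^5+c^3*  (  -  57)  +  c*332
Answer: 4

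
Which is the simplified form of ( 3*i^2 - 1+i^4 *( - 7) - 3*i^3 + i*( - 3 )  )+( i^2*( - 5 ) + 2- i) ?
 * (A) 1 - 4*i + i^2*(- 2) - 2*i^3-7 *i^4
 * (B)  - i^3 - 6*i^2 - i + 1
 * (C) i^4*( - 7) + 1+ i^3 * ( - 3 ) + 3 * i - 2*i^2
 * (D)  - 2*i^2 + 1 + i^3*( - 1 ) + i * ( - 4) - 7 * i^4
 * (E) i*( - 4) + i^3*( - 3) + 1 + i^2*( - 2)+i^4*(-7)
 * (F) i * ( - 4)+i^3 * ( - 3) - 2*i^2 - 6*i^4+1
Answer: E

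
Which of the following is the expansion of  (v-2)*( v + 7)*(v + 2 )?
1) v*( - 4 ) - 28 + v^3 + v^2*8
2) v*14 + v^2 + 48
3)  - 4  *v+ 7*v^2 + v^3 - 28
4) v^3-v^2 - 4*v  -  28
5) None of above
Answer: 3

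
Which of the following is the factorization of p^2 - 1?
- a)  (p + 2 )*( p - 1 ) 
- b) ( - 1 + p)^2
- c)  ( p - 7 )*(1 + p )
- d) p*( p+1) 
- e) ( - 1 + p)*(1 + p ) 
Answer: e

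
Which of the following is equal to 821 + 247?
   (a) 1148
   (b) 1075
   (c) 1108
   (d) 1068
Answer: d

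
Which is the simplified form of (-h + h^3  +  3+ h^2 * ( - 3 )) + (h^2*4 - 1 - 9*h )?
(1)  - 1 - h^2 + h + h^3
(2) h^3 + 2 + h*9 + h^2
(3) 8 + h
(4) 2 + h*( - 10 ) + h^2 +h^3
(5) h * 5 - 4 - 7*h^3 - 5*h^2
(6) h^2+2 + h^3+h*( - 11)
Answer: 4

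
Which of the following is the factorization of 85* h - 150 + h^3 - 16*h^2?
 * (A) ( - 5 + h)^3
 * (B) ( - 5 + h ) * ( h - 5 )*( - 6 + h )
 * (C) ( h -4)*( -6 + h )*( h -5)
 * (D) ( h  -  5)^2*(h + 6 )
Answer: B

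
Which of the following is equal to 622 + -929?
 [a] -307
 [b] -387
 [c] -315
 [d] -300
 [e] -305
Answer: a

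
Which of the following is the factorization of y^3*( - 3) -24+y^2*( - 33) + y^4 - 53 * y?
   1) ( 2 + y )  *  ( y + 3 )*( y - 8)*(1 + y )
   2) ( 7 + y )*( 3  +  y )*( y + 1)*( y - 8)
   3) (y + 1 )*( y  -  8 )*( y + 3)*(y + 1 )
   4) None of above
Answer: 3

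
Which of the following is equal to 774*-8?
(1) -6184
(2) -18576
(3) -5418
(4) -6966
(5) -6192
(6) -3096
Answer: 5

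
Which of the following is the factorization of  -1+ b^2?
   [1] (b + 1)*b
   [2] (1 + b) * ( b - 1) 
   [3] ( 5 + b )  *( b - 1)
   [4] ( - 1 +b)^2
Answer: 2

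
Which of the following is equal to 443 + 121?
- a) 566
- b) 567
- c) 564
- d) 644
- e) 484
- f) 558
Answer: c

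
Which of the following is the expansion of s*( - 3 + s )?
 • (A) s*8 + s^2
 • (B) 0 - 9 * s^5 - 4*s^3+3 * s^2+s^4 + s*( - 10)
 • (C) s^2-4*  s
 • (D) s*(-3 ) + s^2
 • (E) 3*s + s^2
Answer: D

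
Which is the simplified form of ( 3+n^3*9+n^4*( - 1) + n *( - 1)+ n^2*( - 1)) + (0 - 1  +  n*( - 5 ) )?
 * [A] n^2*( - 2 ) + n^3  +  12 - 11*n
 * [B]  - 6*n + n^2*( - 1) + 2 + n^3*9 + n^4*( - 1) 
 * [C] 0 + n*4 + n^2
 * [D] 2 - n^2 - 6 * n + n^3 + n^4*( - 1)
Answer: B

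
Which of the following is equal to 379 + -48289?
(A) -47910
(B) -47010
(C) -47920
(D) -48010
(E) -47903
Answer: A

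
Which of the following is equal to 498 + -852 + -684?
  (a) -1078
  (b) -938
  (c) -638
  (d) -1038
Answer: d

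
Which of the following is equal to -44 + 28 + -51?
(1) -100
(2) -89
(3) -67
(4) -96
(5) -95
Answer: 3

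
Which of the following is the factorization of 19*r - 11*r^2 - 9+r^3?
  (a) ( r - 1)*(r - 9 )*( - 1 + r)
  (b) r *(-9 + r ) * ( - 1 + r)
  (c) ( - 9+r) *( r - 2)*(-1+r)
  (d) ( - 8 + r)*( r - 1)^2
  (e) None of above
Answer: a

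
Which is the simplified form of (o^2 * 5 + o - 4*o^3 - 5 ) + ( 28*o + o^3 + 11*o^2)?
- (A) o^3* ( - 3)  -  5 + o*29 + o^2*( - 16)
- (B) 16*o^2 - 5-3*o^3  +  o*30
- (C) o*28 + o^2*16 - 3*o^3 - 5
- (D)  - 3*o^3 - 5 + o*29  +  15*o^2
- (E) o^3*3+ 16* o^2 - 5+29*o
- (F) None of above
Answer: F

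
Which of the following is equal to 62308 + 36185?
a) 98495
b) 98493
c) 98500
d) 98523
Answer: b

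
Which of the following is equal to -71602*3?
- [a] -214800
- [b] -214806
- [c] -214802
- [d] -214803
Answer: b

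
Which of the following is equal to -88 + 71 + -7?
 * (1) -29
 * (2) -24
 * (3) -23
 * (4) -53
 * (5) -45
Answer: 2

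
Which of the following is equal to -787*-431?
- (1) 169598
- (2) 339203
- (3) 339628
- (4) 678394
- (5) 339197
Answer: 5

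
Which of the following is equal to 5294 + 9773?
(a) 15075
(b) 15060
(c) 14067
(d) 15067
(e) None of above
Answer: d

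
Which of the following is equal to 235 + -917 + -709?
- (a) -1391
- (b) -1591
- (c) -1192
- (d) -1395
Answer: a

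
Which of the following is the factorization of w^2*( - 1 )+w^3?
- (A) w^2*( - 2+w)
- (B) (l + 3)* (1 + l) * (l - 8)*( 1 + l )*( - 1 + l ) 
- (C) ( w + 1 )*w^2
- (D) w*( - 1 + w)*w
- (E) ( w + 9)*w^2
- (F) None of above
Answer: D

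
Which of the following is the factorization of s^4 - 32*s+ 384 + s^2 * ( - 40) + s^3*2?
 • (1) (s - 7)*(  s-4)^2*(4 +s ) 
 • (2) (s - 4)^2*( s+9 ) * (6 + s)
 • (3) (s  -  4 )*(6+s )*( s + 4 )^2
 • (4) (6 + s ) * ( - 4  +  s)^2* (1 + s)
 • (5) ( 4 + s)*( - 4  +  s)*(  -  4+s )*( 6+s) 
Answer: 5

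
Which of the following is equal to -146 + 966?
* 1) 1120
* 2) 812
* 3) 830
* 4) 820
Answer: 4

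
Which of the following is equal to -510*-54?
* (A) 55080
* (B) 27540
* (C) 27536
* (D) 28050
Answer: B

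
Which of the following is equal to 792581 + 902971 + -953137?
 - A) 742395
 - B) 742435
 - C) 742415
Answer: C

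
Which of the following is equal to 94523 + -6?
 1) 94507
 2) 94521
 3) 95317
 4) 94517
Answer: 4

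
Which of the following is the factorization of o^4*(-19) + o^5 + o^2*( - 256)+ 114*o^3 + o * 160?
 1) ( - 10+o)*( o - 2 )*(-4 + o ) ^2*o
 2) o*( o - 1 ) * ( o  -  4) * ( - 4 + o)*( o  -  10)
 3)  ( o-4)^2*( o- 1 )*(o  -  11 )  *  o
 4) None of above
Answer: 2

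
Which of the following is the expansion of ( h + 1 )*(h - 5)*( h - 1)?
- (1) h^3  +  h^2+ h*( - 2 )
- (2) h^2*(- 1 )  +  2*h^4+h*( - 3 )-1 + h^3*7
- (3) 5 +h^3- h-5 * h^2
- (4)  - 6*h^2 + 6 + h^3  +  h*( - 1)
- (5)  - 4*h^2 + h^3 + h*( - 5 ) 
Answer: 3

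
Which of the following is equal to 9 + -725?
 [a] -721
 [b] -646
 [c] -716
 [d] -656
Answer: c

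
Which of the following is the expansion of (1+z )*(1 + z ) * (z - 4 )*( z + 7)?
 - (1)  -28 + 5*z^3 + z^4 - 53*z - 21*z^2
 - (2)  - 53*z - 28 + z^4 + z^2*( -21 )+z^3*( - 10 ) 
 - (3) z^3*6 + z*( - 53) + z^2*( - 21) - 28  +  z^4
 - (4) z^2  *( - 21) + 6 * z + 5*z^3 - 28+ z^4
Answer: 1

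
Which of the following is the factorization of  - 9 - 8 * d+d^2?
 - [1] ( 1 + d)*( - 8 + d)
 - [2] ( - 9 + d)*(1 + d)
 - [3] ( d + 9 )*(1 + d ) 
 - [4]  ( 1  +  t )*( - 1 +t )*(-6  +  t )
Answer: 2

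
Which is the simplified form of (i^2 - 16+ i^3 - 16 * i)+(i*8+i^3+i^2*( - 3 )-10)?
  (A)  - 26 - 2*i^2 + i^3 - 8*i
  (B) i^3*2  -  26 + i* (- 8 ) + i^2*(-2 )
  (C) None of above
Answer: B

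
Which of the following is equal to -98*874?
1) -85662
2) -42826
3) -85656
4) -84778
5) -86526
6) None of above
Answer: 6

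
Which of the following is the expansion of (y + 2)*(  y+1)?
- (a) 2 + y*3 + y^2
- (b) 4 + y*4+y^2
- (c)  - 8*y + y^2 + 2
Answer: a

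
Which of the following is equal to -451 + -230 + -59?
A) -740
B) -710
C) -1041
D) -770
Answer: A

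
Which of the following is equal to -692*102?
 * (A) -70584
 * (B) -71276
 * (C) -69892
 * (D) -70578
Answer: A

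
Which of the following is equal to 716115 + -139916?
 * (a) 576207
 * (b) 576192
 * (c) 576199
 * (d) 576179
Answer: c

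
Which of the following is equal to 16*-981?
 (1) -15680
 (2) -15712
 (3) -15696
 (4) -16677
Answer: 3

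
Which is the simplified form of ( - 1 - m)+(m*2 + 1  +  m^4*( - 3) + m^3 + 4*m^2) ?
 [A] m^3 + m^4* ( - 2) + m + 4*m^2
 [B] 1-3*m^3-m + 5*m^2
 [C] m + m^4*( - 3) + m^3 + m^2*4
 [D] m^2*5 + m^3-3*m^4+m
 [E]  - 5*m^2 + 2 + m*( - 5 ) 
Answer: C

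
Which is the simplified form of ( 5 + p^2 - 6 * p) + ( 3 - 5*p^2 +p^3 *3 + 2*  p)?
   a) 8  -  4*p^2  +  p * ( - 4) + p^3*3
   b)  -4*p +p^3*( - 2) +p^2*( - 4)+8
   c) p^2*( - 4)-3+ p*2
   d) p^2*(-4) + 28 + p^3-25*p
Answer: a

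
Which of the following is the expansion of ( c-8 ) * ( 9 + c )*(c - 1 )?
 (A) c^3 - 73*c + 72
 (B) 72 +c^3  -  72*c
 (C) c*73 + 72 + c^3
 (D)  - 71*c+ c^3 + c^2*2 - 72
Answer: A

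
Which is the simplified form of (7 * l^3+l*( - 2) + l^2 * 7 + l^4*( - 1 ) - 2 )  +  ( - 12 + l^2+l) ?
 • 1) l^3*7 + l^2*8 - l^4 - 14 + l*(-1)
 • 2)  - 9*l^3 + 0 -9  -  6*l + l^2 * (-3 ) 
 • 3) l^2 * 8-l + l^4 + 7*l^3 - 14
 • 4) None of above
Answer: 1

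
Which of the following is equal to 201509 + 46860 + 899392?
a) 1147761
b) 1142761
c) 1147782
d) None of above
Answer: a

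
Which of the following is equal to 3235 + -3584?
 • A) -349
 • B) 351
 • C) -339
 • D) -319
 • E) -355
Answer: A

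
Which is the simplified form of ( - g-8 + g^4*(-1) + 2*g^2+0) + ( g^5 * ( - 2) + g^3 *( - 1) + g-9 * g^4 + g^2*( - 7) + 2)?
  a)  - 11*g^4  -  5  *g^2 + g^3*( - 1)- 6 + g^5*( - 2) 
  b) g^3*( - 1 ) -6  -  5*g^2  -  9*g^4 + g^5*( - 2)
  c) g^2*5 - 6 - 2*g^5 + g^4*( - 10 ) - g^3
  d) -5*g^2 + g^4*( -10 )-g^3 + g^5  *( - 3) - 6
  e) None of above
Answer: e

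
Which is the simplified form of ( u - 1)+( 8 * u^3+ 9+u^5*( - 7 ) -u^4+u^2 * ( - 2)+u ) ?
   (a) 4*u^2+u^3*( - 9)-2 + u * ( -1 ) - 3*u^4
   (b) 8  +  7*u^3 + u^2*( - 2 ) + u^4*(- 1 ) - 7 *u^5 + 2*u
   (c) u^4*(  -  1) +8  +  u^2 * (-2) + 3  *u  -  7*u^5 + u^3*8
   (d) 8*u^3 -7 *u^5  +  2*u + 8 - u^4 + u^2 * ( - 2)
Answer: d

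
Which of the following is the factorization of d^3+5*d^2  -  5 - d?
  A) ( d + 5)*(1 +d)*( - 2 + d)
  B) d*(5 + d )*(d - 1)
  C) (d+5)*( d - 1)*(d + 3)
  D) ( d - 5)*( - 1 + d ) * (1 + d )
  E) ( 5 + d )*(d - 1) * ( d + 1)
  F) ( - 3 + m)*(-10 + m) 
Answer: E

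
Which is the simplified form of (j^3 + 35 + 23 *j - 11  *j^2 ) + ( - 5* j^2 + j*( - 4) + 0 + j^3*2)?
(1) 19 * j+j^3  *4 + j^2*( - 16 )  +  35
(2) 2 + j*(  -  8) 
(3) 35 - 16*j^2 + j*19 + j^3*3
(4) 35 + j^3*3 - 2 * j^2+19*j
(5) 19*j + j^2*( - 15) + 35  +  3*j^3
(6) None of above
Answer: 3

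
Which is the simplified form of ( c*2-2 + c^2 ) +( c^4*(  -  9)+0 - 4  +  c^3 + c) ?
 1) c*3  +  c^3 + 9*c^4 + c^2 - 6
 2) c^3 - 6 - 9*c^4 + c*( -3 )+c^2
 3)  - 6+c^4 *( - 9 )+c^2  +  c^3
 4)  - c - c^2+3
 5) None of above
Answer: 5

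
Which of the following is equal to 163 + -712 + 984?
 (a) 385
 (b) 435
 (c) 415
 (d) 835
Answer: b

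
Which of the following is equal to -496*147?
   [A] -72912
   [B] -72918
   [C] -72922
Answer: A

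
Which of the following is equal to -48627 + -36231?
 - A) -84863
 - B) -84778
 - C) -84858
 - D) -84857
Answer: C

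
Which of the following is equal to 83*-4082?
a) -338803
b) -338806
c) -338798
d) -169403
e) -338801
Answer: b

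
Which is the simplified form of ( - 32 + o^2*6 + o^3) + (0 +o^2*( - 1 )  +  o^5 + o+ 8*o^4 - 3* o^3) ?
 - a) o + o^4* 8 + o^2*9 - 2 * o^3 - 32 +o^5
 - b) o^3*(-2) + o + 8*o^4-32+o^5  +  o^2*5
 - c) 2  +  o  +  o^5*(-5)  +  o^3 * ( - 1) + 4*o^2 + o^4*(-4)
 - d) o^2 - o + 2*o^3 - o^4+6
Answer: b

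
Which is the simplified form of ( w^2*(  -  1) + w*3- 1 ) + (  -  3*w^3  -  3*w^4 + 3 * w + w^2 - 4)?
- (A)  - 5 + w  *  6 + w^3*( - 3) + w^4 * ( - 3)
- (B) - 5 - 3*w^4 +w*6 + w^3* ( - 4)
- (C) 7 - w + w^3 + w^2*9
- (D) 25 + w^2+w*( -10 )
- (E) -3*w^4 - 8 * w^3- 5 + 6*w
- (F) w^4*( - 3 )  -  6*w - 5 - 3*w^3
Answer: A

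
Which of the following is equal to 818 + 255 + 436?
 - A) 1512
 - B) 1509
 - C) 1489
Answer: B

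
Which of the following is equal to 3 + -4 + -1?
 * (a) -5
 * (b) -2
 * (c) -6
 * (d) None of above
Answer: b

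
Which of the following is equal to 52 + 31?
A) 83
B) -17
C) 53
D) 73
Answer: A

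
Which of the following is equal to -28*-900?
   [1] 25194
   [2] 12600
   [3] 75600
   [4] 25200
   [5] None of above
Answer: 4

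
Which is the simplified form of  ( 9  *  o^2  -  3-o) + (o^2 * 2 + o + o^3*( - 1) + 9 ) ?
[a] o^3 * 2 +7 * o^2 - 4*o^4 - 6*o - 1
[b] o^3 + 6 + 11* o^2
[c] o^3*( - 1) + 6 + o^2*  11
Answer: c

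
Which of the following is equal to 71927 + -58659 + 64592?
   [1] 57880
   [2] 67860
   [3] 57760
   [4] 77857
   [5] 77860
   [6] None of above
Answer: 5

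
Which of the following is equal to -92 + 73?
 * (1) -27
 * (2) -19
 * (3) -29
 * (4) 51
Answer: 2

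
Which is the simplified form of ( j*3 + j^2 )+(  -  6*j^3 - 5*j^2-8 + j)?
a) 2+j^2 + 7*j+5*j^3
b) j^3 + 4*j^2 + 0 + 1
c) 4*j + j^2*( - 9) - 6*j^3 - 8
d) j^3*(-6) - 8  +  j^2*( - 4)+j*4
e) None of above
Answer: d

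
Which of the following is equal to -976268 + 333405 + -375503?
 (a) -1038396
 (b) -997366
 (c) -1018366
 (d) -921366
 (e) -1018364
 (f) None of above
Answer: c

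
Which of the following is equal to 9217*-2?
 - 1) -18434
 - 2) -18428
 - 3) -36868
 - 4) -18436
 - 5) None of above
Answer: 1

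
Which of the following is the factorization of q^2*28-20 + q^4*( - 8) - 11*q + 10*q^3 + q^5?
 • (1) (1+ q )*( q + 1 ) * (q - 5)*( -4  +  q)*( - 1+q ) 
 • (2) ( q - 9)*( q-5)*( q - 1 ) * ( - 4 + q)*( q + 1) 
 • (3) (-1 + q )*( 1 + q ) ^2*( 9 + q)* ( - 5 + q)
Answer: 1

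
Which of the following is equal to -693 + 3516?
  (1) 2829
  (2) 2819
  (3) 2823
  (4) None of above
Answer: 3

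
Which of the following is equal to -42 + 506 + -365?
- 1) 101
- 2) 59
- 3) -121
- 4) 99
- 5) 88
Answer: 4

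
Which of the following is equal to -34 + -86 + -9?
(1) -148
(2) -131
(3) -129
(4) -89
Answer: 3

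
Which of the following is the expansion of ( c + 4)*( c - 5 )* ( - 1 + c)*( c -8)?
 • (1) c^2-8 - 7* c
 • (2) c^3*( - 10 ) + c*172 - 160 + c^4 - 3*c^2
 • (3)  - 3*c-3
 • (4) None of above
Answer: 2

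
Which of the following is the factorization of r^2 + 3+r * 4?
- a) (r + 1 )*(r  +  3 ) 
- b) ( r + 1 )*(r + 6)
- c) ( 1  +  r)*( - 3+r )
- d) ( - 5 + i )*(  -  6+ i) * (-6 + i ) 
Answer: a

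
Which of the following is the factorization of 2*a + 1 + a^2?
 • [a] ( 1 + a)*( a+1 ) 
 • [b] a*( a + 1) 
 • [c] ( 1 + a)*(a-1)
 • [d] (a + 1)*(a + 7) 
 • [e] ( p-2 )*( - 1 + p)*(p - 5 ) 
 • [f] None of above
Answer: a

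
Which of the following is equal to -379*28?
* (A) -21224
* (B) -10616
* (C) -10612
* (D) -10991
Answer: C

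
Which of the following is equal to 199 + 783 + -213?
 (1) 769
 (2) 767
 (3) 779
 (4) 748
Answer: 1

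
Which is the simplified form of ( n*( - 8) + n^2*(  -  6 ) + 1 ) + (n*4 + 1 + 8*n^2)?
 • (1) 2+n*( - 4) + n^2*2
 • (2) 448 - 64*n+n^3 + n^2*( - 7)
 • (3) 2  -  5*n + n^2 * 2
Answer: 1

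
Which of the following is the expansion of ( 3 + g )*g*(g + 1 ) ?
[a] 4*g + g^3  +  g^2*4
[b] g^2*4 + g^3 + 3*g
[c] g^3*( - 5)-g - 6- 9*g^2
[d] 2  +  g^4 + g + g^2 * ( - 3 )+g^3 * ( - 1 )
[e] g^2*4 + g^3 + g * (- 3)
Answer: b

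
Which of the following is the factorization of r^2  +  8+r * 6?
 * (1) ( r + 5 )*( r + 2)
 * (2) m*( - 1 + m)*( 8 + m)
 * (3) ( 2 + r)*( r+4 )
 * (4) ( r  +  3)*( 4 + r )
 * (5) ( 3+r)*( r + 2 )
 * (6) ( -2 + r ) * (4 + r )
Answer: 3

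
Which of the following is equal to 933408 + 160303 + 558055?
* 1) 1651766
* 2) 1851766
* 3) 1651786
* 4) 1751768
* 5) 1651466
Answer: 1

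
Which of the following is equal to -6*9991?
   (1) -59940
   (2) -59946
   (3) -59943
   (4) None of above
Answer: 2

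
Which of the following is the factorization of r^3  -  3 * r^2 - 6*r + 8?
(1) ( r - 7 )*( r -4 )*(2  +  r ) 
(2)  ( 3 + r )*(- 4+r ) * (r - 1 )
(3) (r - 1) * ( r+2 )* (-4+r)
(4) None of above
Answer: 3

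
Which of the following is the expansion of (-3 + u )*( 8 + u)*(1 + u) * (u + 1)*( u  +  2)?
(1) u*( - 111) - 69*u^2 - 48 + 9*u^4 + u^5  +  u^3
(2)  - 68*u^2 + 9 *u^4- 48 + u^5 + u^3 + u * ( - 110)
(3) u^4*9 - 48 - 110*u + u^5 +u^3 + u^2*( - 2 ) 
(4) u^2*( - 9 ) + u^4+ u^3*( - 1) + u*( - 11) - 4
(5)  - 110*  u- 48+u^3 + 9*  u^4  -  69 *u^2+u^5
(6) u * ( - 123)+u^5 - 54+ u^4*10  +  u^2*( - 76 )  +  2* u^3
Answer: 5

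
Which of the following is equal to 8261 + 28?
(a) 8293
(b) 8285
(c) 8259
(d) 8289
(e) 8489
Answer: d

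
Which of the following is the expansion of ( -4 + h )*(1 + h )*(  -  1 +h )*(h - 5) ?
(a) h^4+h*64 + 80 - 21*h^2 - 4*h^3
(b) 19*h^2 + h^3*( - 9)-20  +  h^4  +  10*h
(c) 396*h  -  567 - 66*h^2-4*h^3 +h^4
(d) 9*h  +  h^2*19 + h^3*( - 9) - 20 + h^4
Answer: d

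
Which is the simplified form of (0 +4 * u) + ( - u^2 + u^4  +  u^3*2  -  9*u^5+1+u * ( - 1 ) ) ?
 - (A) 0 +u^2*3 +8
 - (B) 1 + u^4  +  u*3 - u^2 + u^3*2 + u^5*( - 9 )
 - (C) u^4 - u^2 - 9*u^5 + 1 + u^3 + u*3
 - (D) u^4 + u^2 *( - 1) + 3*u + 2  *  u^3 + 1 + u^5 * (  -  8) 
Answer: B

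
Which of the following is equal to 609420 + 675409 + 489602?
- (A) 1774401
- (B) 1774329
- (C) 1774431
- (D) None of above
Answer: C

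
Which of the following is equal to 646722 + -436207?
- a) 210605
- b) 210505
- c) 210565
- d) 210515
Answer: d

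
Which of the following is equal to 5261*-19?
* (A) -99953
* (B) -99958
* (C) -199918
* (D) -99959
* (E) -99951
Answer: D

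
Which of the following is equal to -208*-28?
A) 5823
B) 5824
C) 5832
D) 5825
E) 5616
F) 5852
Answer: B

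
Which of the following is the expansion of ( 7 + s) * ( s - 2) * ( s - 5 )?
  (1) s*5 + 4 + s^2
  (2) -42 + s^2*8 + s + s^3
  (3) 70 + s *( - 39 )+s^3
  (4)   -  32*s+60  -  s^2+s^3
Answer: 3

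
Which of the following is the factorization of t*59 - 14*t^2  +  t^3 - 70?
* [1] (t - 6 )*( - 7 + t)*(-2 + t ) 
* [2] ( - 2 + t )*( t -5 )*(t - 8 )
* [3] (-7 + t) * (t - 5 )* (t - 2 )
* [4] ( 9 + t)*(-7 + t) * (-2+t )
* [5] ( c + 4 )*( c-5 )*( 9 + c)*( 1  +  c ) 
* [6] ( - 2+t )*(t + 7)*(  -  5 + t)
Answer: 3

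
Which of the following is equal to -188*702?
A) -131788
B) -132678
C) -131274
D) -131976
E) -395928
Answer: D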